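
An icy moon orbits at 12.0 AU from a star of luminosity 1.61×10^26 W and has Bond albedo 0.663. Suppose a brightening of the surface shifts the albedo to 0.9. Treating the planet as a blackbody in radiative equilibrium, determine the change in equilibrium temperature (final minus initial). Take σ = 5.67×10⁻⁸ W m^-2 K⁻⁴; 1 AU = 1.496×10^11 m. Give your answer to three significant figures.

-12.9 kelvin

Orbital distance: d = 12.0 AU = 1.795×10^12 m.
Spreading L over a sphere of radius d: S = 1.61×10^26/(4π·1.80×10^12²) = 3.975 W m^-2.
Before: T₁ = [3.975·0.337/(4σ)]^(1/4) = 49.30 K.
After:  T₂ = [3.975·0.1/(4σ)]^(1/4) = 36.39 K.
ΔT = T₂ − T₁ = -12.91 K.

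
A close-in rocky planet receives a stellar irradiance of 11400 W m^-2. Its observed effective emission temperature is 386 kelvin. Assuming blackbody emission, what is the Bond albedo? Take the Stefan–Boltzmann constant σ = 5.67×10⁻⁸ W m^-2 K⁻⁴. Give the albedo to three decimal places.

0.558

Energy balance: S(1−α)/4 = σT⁴, so 1−α = 4σT⁴/S.
σT⁴ = 1259 W m^-2, so 4σT⁴ = 5035 W m^-2.
1−α = 5035/11400 = 0.4417, so α = 0.5583.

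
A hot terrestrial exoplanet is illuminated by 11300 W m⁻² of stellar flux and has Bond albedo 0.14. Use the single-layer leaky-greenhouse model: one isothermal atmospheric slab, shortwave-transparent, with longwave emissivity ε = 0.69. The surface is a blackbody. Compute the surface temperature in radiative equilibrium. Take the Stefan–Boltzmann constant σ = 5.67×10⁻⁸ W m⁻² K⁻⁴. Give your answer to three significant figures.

Effective emission temperature (TOA balance): σT_e⁴ = S(1−α)/4 = 2430 W m⁻² → T_e = 455.0 K.
Surface balance with a leaky layer gives σT_s⁴ = σT_e⁴·2/(2−ε), so T_s = T_e·[2/(2−0.69)]^(1/4) = 505.7 K.

506 K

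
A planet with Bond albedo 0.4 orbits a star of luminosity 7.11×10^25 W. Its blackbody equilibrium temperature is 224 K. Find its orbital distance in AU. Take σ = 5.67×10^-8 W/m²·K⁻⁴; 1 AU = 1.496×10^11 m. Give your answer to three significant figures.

Required flux: S = 4σT⁴/(1−α) = 951.7 W/m².
S = L/(4πd²) → d = √(L/4πS) = √(7.11×10^25/(4π·951.7)) = 7.711×10^10 m = 0.5154 AU.

0.515 AU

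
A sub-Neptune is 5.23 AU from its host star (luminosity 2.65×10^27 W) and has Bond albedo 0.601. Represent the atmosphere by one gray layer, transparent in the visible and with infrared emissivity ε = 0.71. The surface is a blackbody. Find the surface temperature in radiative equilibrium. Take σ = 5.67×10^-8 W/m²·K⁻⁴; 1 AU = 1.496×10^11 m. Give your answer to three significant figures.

d = 5.23 × 1.496×10^11 m = 7.824×10^11 m.
S = L/(4πd²) = 344.5 W/m².
Effective emission temperature (TOA balance): σT_e⁴ = S(1−α)/4 = 34.36 W/m² → T_e = 156.9 K.
The surface balance (absorbed SW + ε·downward IR = σT_s⁴) with T_a⁴ = T_s⁴/2 reduces to T_s = T_e·[2/(2−ε)]^¼ = 175.1 K.

175 K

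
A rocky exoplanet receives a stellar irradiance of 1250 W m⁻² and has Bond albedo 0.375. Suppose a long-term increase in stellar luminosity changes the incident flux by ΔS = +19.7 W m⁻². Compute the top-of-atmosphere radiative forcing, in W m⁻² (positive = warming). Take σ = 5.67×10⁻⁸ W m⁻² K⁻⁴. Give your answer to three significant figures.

Only a fraction (1−α) is absorbed and it's spread over 4πR², so ΔF = (1−α)ΔS/4 = 3.078 W m⁻².

3.08 W m⁻²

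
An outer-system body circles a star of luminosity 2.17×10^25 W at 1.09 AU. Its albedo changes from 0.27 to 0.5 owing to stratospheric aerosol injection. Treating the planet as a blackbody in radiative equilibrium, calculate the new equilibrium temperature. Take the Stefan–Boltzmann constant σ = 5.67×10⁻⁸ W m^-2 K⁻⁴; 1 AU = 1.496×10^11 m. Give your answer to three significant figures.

d = 1.09 × 1.496×10^11 m = 1.631×10^11 m.
S = L/(4πd²) = 64.94 W m^-2.
New equilibrium: T₂ = [(1−0.5)·64.94/(4σ)]^(1/4) = 109.4 K.

109 K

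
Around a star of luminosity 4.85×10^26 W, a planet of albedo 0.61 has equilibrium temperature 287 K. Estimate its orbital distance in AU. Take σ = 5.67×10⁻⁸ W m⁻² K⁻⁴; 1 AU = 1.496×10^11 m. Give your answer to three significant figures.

Required flux: S = 4σT⁴/(1−α) = 3946 W m⁻².
From L = 4πd²S, d = √(4.85×10^26/(4π·3946)) = 9.890×10^10 m = 0.6611 AU.

0.661 AU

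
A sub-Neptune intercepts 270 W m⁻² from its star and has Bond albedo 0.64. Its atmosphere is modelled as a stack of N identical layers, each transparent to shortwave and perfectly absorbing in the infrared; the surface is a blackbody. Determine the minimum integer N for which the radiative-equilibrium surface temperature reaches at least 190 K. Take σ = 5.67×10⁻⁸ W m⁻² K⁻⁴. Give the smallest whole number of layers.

The effective emission temperature is T_e = [S(1−α)/(4σ)]^¼ = 143.9 K.
Need (N+1)T_e⁴ ≥ T_s⁴, i.e. N+1 ≥ (190/143.9)⁴ = 3.041.
The minimum whole number is N = 3.

3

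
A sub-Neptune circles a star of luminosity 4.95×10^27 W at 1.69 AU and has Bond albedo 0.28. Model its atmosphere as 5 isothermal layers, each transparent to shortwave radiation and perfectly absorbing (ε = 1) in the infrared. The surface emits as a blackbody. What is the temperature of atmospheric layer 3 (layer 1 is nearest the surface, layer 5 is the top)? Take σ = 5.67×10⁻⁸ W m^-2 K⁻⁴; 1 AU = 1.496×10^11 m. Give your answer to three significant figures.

d = 1.69 × 1.496×10^11 m = 2.528×10^11 m.
Spreading L over a sphere of radius d: S = 4.95×10^27/(4π·2.53×10^11²) = 6163 W m^-2.
OLR = S(1−α)/4 = 1109 W m^-2; the top layer radiates at T_e = 374.0 K.
The net upward flux σT_e⁴ is constant between every pair of levels, so T_k⁴ = (N+1−k)T_e⁴.
T_3 = (3)^(1/4)·374.0 = 492.2 K.

492 kelvin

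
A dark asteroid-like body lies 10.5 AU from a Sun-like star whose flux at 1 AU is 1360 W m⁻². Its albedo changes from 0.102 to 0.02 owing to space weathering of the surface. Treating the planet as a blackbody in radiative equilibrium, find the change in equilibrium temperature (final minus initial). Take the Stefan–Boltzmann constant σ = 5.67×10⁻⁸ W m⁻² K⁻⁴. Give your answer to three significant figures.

1.85 K

By the inverse-square law, S = 1360/10.5² = 12.34 W m⁻².
Before: T₁ = [12.34·0.898/(4σ)]^(1/4) = 83.60 K.
After:  T₂ = [12.34·0.98/(4σ)]^(1/4) = 85.44 K.
Change: 85.44 − 83.60 = 1.846 K.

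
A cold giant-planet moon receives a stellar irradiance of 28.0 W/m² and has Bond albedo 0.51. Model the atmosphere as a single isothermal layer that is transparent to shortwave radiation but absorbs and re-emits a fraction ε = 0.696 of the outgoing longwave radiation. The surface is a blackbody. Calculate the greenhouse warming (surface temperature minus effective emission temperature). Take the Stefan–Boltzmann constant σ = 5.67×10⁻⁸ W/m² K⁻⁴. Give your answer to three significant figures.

9.95 K

Effective emission temperature (TOA balance): σT_e⁴ = S(1−α)/4 = 3.430 W/m² → T_e = 88.19 K.
Surface balance with a leaky layer gives σT_s⁴ = σT_e⁴·2/(2−ε), so T_s = T_e·[2/(2−0.696)]^(1/4) = 98.14 K.
The atmosphere warms the surface by 9.953 K.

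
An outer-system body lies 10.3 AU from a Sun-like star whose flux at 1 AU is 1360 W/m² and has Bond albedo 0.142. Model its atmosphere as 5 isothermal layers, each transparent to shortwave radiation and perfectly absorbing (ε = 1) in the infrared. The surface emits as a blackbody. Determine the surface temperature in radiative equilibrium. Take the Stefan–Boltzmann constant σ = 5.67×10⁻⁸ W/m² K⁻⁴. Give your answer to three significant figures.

Irradiance scales as 1/d², so S = 1360 W/m² × (1/10.3)² = 12.82 W/m².
OLR = S(1−α)/4 = 2.750 W/m²; the top layer radiates at T_e = 83.45 K.
For an N-layer opaque stack, T_s⁴ = (N+1)T_e⁴, hence T_s = (6)^(1/4)×83.45 K = 130.6 K.

131 K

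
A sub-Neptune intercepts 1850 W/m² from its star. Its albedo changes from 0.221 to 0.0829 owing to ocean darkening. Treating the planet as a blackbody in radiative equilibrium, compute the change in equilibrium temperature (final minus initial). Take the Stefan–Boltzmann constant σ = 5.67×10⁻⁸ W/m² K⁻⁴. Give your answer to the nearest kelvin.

Initial: T₁ = [S(1−0.221)/(4σ)]^(1/4) = 282.3 K.
With α = 0.0829, T₂ = 294.1 K.
ΔT = T₂ − T₁ = 11.76 K.

12 K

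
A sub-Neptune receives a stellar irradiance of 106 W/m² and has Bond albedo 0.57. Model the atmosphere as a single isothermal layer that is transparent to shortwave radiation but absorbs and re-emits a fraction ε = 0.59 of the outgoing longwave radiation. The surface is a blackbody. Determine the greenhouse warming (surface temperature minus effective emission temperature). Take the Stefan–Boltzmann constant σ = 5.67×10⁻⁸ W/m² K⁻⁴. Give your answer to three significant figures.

The planet radiates to space at T_e = [S(1−α)/(4σ)]^(1/4) = 119.1 K.
Surface balance with a leaky layer gives σT_s⁴ = σT_e⁴·2/(2−ε), so T_s = T_e·[2/(2−0.59)]^(1/4) = 129.9 K.
Greenhouse warming: T_s − T_e = 10.87 K.

10.9 K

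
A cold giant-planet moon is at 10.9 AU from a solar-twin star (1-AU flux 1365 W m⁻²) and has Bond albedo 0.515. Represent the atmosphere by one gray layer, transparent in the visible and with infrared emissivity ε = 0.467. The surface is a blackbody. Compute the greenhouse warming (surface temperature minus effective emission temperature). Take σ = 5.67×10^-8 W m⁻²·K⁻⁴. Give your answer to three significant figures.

Flux at the orbit: S = 1365/(10.9)² = 11.49 W m⁻².
Effective emission temperature (TOA balance): σT_e⁴ = S(1−α)/4 = 1.393 W m⁻² → T_e = 70.40 K.
For a single slab of emissivity ε, T_s⁴ = 2T_e⁴/(2−ε); thus T_s = 70.40·(1.305)^(1/4) = 75.24 K.
T_s − T_e = 75.24 − 70.40 = 4.840 K.

4.84 K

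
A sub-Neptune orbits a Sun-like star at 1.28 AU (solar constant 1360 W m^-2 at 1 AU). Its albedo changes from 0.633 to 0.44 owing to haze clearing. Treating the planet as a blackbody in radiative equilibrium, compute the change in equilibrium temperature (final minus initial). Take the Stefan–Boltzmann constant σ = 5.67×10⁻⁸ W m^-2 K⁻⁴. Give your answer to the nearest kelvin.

21 K

By the inverse-square law, S = 1360/1.28² = 830.1 W m^-2.
Initial: T₁ = [S(1−0.633)/(4σ)]^(1/4) = 191.4 K.
With α = 0.44, T₂ = 212.8 K.
Change: 212.8 − 191.4 = 21.33 K.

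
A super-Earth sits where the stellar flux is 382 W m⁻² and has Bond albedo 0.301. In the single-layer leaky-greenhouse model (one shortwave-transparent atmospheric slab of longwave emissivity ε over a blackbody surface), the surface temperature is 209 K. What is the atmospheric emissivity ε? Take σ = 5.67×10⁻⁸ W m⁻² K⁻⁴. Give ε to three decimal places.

TOA balance gives T_e = 185.2 K.
T_s⁴ = T_e⁴·2/(2−ε) → ε = 2 − 2(T_e/T_s)⁴ = 2 − 2·(185.2/209)⁴ = 0.7659.

0.766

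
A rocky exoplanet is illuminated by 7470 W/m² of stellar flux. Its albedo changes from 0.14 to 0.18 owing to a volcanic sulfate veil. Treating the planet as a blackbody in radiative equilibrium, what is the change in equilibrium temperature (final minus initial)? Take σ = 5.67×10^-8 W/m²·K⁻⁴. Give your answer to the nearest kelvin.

Before: T₁ = [7470·0.86/(4σ)]^(1/4) = 410.2 K.
With α = 0.18, T₂ = 405.4 K.
ΔT = T₂ − T₁ = -4.856 K.

-5 K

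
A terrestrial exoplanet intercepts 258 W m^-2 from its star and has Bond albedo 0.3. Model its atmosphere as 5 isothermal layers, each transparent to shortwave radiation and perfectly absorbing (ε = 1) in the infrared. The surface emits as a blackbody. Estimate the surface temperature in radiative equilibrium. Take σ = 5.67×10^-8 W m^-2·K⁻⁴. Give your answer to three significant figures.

Top-of-atmosphere balance: σT_e⁴ = S(1−α)/4 = 45.15 W m^-2 → T_e = 168.0 K.
With N = 5 opaque layers, T_s = (N+1)^(1/4)·T_e = 6^(1/4)·168.0 = 262.9 K.

263 kelvin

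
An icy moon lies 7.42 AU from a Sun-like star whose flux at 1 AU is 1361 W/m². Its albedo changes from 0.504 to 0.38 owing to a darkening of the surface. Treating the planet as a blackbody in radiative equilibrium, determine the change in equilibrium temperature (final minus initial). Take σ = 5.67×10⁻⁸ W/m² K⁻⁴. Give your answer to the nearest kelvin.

Irradiance scales as 1/d², so S = 1361 W/m² × (1/7.42)² = 24.72 W/m².
With α = 0.504, T₁ = 85.75 K.
With α = 0.38, T₂ = 90.67 K.
Change: 90.67 − 85.75 = 4.919 K.

5 kelvin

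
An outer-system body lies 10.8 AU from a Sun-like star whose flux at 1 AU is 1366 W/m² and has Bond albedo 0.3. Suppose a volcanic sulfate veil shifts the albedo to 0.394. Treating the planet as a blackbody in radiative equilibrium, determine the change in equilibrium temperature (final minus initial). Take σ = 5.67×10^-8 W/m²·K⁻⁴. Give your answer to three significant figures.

Irradiance scales as 1/d², so S = 1366 W/m² × (1/10.8)² = 11.71 W/m².
Initial: T₁ = [S(1−0.3)/(4σ)]^(1/4) = 77.54 K.
After:  T₂ = [11.71·0.606/(4σ)]^(1/4) = 74.79 K.
Change: 74.79 − 77.54 = -2.745 K.

-2.75 K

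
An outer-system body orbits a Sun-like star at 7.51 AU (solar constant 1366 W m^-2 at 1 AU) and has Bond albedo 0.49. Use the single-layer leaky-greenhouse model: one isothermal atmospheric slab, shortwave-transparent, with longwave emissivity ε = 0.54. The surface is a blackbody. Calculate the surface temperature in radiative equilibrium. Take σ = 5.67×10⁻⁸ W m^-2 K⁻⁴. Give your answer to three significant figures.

92.9 kelvin

Flux at the orbit: S = 1366/(7.51)² = 24.22 W m^-2.
At the top of the atmosphere, σT_e⁴ = S(1−α)/4 = 3.088 W m^-2, giving T_e = 85.91 K.
Surface balance with a leaky layer gives σT_s⁴ = σT_e⁴·2/(2−ε), so T_s = T_e·[2/(2−0.54)]^(1/4) = 92.94 K.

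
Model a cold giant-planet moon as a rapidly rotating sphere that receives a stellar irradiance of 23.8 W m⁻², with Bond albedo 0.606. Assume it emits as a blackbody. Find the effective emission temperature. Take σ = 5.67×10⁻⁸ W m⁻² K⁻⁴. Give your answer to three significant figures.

80.2 K

Absorbed flux (global mean): S(1−α)/4 = 23.80·0.394/4 = 2.344 W m⁻².
Set σT⁴ = 2.344 → T = (2.344/σ)^(1/4) = 80.19 K.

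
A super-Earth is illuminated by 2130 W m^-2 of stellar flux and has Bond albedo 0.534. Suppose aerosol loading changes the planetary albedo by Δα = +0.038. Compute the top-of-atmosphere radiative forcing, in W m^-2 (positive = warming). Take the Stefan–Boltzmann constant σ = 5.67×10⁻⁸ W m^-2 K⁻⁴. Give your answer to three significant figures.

ΔF = −(S/4)Δα = −(2130/4)×(+0.038) = -20.23 W m^-2.

-20.2 W m^-2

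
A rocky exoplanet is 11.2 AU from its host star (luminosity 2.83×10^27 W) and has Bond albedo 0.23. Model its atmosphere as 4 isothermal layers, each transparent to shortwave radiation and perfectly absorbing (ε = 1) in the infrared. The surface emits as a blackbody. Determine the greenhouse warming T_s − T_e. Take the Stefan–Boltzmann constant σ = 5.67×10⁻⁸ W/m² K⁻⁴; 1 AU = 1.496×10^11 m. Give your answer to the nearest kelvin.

d = 11.2 × 1.496×10^11 m = 1.676×10^12 m.
S = L/(4πd²) = 80.22 W/m².
OLR = S(1−α)/4 = 15.44 W/m²; the top layer radiates at T_e = 128.5 K.
Surface: T_s = (5)^¼·T_e = 192.1 K.
So the greenhouse effect raises the surface by 192.1 − 128.5 = 63.63 K.

64 kelvin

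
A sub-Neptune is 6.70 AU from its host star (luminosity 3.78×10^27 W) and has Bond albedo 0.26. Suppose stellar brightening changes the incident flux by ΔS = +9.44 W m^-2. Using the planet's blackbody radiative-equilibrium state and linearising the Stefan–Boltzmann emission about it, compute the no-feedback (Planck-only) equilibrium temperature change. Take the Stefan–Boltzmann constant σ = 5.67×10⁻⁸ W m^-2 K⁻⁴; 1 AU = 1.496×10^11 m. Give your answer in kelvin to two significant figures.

Orbital distance: d = 6.70 AU = 1.002×10^12 m.
Spreading L over a sphere of radius d: S = 3.78×10^27/(4π·1.00×10^12²) = 299.4 W m^-2.
The baseline emission temperature is T_e = 176.8 K.
Only a fraction (1−α) is absorbed and it's spread over 4πR², so ΔF = (1−α)ΔS/4 = 1.746 W m^-2.
The Planck feedback parameter is 4σT_e³ = 1.253 W m^-2/K.
So ΔT₀ = 1.746/1.253 = 1.39 K.

1.4 K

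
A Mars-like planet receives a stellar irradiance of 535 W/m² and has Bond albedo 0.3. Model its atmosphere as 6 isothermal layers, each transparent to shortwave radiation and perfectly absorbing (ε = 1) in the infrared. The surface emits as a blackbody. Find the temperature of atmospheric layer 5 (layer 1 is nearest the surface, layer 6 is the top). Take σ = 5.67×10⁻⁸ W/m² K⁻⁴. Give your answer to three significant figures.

Top-of-atmosphere balance: σT_e⁴ = S(1−α)/4 = 93.62 W/m² → T_e = 201.6 K.
The net upward flux σT_e⁴ is constant between every pair of levels, so T_k⁴ = (N+1−k)T_e⁴.
With k = 5: T_5 = (6+1−5)^¼·201.6 K = 239.7 K.

240 K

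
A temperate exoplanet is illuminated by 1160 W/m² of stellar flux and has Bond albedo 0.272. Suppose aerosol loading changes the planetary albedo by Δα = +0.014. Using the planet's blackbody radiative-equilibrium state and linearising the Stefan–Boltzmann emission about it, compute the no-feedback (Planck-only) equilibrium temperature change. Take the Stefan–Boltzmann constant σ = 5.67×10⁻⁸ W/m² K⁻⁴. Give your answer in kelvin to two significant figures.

-1.2 kelvin

The baseline emission temperature is T_e = 247.0 K.
TOA radiative forcing: ΔF = −S·Δα/4 = −1160·(+0.014)/4 = -4.060 W/m².
Linearising σT⁴ gives d(σT⁴)/dT = 4σT_e³ = 3.419 W/m² per K.
ΔT₀ = ΔF/λ_P = -4.060/3.419 = -1.19 K.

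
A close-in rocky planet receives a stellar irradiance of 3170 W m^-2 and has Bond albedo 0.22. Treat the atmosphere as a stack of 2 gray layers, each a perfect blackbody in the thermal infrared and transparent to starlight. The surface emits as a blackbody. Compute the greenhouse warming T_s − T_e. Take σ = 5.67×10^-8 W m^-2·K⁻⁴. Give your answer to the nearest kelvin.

102 K

The effective emission temperature is T_e = [S(1−α)/(4σ)]^¼ = 323.1 K.
Surface: T_s = (3)^¼·T_e = 425.3 K.
Warming: T_s − T_e = 102.1 K.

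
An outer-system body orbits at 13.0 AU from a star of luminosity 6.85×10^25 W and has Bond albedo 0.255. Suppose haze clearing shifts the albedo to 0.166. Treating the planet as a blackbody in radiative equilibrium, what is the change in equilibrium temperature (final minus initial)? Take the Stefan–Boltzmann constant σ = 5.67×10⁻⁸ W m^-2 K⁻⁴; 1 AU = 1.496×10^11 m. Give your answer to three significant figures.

Orbital distance: d = 13.0 AU = 1.945×10^12 m.
Spreading L over a sphere of radius d: S = 6.85×10^25/(4π·1.94×10^12²) = 1.441 W m^-2.
With α = 0.255, T₁ = 46.65 K.
After:  T₂ = [1.441·0.834/(4σ)]^(1/4) = 47.98 K.
ΔT = T₂ − T₁ = 1.335 K.

1.33 kelvin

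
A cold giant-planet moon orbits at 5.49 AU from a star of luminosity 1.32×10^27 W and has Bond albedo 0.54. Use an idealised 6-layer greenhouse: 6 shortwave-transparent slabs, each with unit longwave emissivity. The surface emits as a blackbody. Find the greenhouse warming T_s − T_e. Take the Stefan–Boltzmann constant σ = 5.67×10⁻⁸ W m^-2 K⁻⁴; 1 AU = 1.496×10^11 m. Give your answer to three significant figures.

83.5 kelvin

Orbital distance: d = 5.49 AU = 8.213×10^11 m.
Flux at the orbit: S = L/(4πd²) = 1.32×10^27/(4π·(8.21×10^11)²) = 155.7 W m^-2.
The effective emission temperature is T_e = [S(1−α)/(4σ)]^¼ = 133.3 K.
Surface: T_s = (7)^¼·T_e = 216.8 K.
Warming: T_s − T_e = 83.53 K.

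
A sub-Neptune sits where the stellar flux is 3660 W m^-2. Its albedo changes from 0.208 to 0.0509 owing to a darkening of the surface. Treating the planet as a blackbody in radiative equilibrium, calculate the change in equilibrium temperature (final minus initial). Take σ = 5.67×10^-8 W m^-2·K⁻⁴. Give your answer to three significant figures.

Before: T₁ = [3660·0.792/(4σ)]^(1/4) = 336.2 K.
Final:   T₂ = [S(1−0.0509)/(4σ)]^(1/4) = 351.8 K.
Change: 351.8 − 336.2 = 15.56 K.

15.6 K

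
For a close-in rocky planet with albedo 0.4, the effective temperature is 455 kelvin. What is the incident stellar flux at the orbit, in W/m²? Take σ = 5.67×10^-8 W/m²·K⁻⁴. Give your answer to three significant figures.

16200 W/m²

From S(1−α)/4 = σT⁴: S = 4σT⁴/(1−α).
σT⁴ = 5.67×10⁻⁸·(455)⁴ = 2430 W/m².
So S = 4×2430/(1−0.4) = 16200 W/m².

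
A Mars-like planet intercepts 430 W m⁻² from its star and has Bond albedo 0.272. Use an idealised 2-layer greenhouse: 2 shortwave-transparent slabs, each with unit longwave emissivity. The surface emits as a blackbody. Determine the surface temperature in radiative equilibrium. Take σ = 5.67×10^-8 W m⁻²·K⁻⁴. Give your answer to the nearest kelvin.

254 K

Top-of-atmosphere balance: σT_e⁴ = S(1−α)/4 = 78.26 W m⁻² → T_e = 192.7 K.
With N = 2 opaque layers, T_s = (N+1)^(1/4)·T_e = 3^(1/4)·192.7 = 253.7 K.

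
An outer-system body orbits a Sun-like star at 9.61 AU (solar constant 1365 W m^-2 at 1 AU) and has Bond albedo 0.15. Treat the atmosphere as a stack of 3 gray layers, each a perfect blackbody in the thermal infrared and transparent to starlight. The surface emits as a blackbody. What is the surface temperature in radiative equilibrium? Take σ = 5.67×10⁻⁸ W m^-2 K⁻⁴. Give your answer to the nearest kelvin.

Flux at the orbit: S = 1365/(9.61)² = 14.78 W m^-2.
Top-of-atmosphere balance: σT_e⁴ = S(1−α)/4 = 3.141 W m^-2 → T_e = 86.27 K.
With N = 3 opaque layers, T_s = (N+1)^(1/4)·T_e = 4^(1/4)·86.27 = 122.0 K.

122 K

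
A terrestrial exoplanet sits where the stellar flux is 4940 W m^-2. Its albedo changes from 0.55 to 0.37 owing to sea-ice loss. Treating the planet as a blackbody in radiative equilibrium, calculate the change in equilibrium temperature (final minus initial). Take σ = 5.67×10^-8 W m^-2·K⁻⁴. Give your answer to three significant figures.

Initial: T₁ = [S(1−0.55)/(4σ)]^(1/4) = 314.6 K.
With α = 0.37, T₂ = 342.3 K.
ΔT = T₂ − T₁ = 27.61 K.

27.6 kelvin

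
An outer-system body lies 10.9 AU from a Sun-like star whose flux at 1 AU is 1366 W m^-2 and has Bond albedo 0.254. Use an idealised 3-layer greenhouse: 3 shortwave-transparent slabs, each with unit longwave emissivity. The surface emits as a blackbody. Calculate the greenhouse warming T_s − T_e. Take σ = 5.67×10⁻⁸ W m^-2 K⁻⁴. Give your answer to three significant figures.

32.5 K

Irradiance scales as 1/d², so S = 1366 W m^-2 × (1/10.9)² = 11.50 W m^-2.
OLR = S(1−α)/4 = 2.144 W m^-2; the top layer radiates at T_e = 78.42 K.
T_s = (N+1)^(1/4)·T_e = 110.9 K.
So the greenhouse effect raises the surface by 110.9 − 78.42 = 32.48 K.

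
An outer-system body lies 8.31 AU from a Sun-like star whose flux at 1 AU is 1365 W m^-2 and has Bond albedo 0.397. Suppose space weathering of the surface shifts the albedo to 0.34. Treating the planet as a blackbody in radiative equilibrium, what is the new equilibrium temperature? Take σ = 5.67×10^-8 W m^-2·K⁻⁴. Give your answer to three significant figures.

87.1 K

Flux at the orbit: S = 1365/(8.31)² = 19.77 W m^-2.
New equilibrium: T₂ = [(1−0.34)·19.77/(4σ)]^(1/4) = 87.09 K.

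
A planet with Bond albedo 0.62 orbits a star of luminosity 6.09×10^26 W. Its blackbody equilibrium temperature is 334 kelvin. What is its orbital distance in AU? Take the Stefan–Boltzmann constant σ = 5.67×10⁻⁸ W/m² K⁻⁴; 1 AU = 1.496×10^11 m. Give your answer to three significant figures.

Required flux: S = 4σT⁴/(1−α) = 7428 W/m².
Then d = [L/(4πS)]^(1/2) = 8.078×10^10 m, i.e. 0.5399 AU.

0.540 AU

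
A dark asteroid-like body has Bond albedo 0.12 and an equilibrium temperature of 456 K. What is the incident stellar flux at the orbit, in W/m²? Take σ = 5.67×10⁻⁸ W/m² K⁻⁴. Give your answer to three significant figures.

11100 W/m²

Invert the energy balance for S: S = 4σT⁴/(1−α).
The emitted flux is σT⁴ = 2452 W/m².
S = 4·2452/0.88 = 11140 W/m².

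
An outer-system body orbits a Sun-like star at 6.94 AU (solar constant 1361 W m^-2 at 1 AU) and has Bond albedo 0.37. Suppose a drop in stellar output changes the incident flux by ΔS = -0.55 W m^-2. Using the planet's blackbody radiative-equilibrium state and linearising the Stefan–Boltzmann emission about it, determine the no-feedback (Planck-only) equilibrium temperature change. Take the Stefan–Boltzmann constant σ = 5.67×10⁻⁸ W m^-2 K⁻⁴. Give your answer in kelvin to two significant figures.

Flux at the orbit: S = 1361/(6.94)² = 28.26 W m^-2.
Unperturbed T_e = [28.26·(1−0.37)/(4σ)]^¼ = 94.13 K.
Only a fraction (1−α) is absorbed and it's spread over 4πR², so ΔF = (1−α)ΔS/4 = -0.08663 W m^-2.
The Planck feedback parameter is 4σT_e³ = 0.1891 W m^-2/K.
Hence the no-feedback warming is ΔF/(4σT_e³) = -0.458 K.

-0.46 K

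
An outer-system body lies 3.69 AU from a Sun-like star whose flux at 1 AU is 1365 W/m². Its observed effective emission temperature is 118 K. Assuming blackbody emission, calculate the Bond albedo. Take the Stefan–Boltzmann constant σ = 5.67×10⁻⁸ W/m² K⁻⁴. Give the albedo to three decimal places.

Flux at the orbit: S = 1365/(3.69)² = 100.2 W/m².
Energy balance: S(1−α)/4 = σT⁴, so 1−α = 4σT⁴/S.
σT⁴ = 10.99 W/m², so 4σT⁴ = 43.97 W/m².
Hence α = 1 − 43.97/100.2 = 0.5614.

0.561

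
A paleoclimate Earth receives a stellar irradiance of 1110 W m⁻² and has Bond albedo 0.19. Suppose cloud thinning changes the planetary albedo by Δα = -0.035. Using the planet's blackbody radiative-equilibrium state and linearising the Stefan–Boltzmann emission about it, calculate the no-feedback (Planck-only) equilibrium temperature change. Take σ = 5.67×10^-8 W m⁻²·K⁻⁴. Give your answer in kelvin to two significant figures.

Reference equilibrium: T_e = [S(1−α)/(4σ)]^(1/4) = 250.9 K.
The change in absorbed flux is Δ[S(1−α)/4] = −SΔα/4 = 9.713 W m⁻².
Linearising σT⁴ gives d(σT⁴)/dT = 4σT_e³ = 3.583 W m⁻² per K.
So ΔT₀ = 9.713/3.583 = 2.71 K.

2.7 kelvin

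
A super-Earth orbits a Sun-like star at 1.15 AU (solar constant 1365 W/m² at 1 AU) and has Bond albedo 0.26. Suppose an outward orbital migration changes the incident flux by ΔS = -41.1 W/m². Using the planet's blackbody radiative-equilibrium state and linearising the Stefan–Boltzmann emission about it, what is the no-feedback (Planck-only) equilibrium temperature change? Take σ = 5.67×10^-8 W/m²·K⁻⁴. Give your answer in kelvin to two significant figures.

Flux at the orbit: S = 1365/(1.15)² = 1032 W/m².
The baseline emission temperature is T_e = 240.9 K.
ΔF = Δ[S(1−α)]/4 = (1−0.26)·-41.1/4 = -7.604 W/m².
The Planck feedback parameter is 4σT_e³ = 3.171 W/m²/K.
ΔT₀ = ΔF/λ_P = -7.604/3.171 = -2.40 K.

-2.4 K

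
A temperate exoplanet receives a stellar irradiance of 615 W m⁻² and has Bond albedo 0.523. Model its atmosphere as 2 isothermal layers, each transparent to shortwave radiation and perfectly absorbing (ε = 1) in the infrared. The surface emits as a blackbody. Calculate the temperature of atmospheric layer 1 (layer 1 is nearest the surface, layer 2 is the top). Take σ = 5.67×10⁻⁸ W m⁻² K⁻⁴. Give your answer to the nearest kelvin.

226 kelvin

The effective emission temperature is T_e = [S(1−α)/(4σ)]^¼ = 189.6 K.
Each opaque layer satisfies 2T_j⁴ = T_{j−1}⁴ + T_{j+1}⁴, giving T_k⁴ = (N+1−k)T_e⁴.
T_1 = (2)^(1/4)·189.6 = 225.5 K.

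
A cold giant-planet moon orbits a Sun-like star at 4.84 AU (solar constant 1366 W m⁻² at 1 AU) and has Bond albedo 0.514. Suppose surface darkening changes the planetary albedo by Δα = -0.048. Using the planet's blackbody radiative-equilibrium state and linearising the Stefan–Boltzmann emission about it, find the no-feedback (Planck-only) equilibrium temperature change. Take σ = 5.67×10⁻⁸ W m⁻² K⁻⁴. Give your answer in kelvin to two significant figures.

By the inverse-square law, S = 1366/4.84² = 58.31 W m⁻².
Unperturbed T_e = [58.31·(1−0.514)/(4σ)]^¼ = 105.7 K.
The change in absorbed flux is Δ[S(1−α)/4] = −SΔα/4 = 0.6997 W m⁻².
The Planck feedback parameter is 4σT_e³ = 0.2680 W m⁻²/K.
ΔT₀ = ΔF/λ_P = 0.6997/0.2680 = 2.61 K.

2.6 K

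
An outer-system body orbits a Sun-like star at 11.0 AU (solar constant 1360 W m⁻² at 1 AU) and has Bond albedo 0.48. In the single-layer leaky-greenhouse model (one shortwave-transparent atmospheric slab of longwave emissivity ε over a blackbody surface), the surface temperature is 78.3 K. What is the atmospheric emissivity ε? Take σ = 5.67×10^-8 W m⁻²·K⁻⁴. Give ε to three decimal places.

Irradiance scales as 1/d², so S = 1360 W m⁻² × (1/11.0)² = 11.24 W m⁻².
TOA balance gives T_e = 71.25 K.
Inverting T_s⁴ = 2T_e⁴/(2−ε): (T_e/T_s)⁴ = 0.6856, so ε = 2(1 − 0.6856) = 0.6288.

0.629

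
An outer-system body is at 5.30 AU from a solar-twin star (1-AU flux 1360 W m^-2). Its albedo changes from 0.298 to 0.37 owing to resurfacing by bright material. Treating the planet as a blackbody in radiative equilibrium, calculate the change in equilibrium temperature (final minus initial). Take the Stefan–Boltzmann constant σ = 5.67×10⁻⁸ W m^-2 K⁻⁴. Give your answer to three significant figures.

Flux at the orbit: S = 1360/(5.30)² = 48.42 W m^-2.
Initial: T₁ = [S(1−0.298)/(4σ)]^(1/4) = 110.6 K.
With α = 0.37, T₂ = 107.7 K.
Change: 107.7 − 110.6 = -2.953 K.

-2.95 K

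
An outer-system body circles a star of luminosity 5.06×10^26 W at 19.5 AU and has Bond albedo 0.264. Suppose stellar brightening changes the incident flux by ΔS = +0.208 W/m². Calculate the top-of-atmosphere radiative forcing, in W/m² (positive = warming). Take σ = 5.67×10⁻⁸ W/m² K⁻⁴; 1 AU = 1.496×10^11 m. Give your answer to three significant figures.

0.0383 W/m²

d = 19.5 × 1.496×10^11 m = 2.917×10^12 m.
S = L/(4πd²) = 4.732 W/m².
ΔF = Δ[S(1−α)]/4 = (1−0.264)·+0.208/4 = 0.03827 W/m².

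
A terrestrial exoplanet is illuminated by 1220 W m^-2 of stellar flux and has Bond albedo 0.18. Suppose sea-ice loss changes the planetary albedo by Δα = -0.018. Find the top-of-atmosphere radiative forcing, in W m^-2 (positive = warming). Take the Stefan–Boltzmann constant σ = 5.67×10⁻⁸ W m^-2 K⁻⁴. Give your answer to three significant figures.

5.49 W m^-2

TOA radiative forcing: ΔF = −S·Δα/4 = −1220·(-0.018)/4 = 5.490 W m^-2.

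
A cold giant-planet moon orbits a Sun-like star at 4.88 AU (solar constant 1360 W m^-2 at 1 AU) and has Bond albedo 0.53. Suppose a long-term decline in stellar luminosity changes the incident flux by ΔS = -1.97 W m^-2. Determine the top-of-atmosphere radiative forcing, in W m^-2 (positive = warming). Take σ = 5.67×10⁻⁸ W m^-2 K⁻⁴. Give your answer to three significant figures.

Flux at the orbit: S = 1360/(4.88)² = 57.11 W m^-2.
ΔF = Δ[S(1−α)]/4 = (1−0.53)·-1.97/4 = -0.2315 W m^-2.

-0.231 W m^-2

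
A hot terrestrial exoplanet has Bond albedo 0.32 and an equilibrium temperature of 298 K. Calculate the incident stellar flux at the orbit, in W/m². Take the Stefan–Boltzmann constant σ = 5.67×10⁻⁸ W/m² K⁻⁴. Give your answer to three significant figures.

2630 W/m²

From S(1−α)/4 = σT⁴: S = 4σT⁴/(1−α).
The emitted flux is σT⁴ = 447.1 W/m².
So S = 4×447.1/(1−0.32) = 2630 W/m².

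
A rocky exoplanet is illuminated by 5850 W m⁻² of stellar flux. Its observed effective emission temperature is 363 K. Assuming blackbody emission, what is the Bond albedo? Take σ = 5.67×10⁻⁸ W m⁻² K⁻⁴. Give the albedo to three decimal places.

0.327

Rearranging the radiative balance, α = 1 − 4σT⁴/S.
σT⁴ = 984.5 W m⁻², so 4σT⁴ = 3938 W m⁻².
1−α = 3938/5850 = 0.6732, so α = 0.3268.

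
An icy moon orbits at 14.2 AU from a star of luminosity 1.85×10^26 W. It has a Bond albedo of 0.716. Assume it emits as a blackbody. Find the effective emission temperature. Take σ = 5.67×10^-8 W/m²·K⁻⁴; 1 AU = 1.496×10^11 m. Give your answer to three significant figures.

45.0 K

Orbital distance: d = 14.2 AU = 2.124×10^12 m.
S = L/(4πd²) = 3.262 W/m².
The planet absorbs (1−α)S over its disc πR² and re-emits over 4πR², so the mean absorbed flux is (1−0.716)·3.262/4 = 0.2316 W/m².
Balancing against σT⁴: T = (0.2316/5.67×10⁻⁸)^(1/4) = 44.96 K.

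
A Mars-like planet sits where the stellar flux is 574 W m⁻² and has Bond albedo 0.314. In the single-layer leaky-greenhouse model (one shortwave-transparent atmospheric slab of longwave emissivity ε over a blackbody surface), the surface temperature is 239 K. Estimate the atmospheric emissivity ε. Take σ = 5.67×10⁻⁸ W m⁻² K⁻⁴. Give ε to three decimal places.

0.936

First, T_e = [574.0·(1−0.314)/(4σ)]^(1/4) = 204.1 K.
Since (2−ε)/2 = (T_e/T_s)⁴ = 0.5321, ε = 0.9358.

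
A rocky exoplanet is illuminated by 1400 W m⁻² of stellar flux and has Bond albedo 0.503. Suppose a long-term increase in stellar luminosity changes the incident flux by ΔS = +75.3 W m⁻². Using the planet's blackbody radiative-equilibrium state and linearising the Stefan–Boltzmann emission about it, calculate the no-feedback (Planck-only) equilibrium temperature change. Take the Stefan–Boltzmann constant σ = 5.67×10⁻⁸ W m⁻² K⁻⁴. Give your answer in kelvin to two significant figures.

3.2 K

The baseline emission temperature is T_e = 235.3 K.
ΔF = Δ[S(1−α)]/4 = (1−0.503)·+75.3/4 = 9.356 W m⁻².
Linearising σT⁴ gives d(σT⁴)/dT = 4σT_e³ = 2.956 W m⁻² per K.
So ΔT₀ = 9.356/2.956 = 3.16 K.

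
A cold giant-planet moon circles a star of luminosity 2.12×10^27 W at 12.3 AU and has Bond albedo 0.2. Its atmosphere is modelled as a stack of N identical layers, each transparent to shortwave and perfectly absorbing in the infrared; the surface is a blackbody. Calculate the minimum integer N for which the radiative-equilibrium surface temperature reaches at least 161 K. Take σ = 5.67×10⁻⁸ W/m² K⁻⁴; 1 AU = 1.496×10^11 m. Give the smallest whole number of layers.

3

Orbital distance: d = 12.3 AU = 1.840×10^12 m.
Flux at the orbit: S = L/(4πd²) = 2.12×10^27/(4π·(1.84×10^12)²) = 49.83 W/m².
OLR = S(1−α)/4 = 9.965 W/m²; the top layer radiates at T_e = 115.1 K.
T_s = (N+1)^(1/4)·T_e ≥ 161 K requires N+1 ≥ (T_s/T_e)⁴ = (161/115.1)⁴ = 3.823.
So N ≥ 2.823; the smallest integer is N = 3.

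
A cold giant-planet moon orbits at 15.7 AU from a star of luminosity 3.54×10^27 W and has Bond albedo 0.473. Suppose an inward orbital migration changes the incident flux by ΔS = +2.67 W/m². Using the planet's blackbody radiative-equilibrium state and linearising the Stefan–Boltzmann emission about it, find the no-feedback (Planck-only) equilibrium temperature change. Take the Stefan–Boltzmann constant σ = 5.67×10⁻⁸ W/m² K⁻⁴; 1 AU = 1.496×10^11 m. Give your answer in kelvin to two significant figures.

1.4 K

d = 15.7 × 1.496×10^11 m = 2.349×10^12 m.
Spreading L over a sphere of radius d: S = 3.54×10^27/(4π·2.35×10^12²) = 51.07 W/m².
Reference equilibrium: T_e = [S(1−α)/(4σ)]^(1/4) = 104.4 K.
Only a fraction (1−α) is absorbed and it's spread over 4πR², so ΔF = (1−α)ΔS/4 = 0.3518 W/m².
Linearising σT⁴ gives d(σT⁴)/dT = 4σT_e³ = 0.2578 W/m² per K.
So ΔT₀ = 0.3518/0.2578 = 1.36 K.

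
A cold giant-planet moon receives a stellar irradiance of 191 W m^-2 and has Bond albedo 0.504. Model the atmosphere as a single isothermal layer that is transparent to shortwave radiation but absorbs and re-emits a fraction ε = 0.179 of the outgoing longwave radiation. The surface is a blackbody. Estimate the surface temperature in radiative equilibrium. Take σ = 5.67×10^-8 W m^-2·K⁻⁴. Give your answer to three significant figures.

The planet radiates to space at T_e = [S(1−α)/(4σ)]^(1/4) = 143.0 K.
Surface balance with a leaky layer gives σT_s⁴ = σT_e⁴·2/(2−ε), so T_s = T_e·[2/(2−0.179)]^(1/4) = 146.4 K.

146 K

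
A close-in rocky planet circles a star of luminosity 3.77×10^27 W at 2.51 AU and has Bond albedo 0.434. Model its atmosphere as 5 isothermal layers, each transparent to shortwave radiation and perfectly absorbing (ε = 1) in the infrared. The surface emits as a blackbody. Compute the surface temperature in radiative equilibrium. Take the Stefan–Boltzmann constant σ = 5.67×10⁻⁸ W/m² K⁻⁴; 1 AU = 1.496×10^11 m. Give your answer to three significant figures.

Orbital distance: d = 2.51 AU = 3.755×10^11 m.
Spreading L over a sphere of radius d: S = 3.77×10^27/(4π·3.75×10^11²) = 2128 W/m².
OLR = S(1−α)/4 = 301.1 W/m²; the top layer radiates at T_e = 269.9 K.
Layer-by-layer balance gives σT_s⁴ = (N+1)σT_e⁴, so T_s = 6^¼·269.9 = 422.5 K.

422 K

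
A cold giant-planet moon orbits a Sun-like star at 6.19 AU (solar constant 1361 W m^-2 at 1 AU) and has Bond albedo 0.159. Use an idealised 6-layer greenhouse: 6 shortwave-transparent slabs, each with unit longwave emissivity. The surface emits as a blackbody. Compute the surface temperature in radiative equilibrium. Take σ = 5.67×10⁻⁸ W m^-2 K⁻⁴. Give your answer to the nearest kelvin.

174 kelvin

Flux at the orbit: S = 1361/(6.19)² = 35.52 W m^-2.
The effective emission temperature is T_e = [S(1−α)/(4σ)]^¼ = 107.1 K.
For an N-layer opaque stack, T_s⁴ = (N+1)T_e⁴, hence T_s = (7)^(1/4)×107.1 K = 174.3 K.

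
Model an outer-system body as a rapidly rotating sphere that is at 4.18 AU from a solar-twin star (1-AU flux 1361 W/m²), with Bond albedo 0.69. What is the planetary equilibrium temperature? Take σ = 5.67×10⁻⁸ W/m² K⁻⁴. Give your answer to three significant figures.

Irradiance scales as 1/d², so S = 1361 W/m² × (1/4.18)² = 77.89 W/m².
Averaging over the sphere, the absorbed flux is S(1−α)/4 = 6.037 W/m².
Balancing against σT⁴: T = (6.037/5.67×10⁻⁸)^(1/4) = 101.6 K.

102 K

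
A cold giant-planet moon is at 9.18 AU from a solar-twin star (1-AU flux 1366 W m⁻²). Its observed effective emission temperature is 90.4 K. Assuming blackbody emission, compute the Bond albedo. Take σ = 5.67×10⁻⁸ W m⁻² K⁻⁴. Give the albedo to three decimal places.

Flux at the orbit: S = 1366/(9.18)² = 16.21 W m⁻².
From σT⁴ = S(1−α)/4 we invert for α: 1−α = 4σT⁴/S.
4σT⁴ = 4·5.67×10⁻⁸·(90.4)⁴ = 15.15 W m⁻².
1−α = 15.15/16.21 = 0.9344, so α = 0.0656.

0.066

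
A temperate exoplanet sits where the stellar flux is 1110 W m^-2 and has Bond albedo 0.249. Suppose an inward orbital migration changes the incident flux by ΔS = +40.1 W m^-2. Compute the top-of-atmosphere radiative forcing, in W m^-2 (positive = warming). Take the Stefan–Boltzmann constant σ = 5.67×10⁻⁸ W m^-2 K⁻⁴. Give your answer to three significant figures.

Only a fraction (1−α) is absorbed and it's spread over 4πR², so ΔF = (1−α)ΔS/4 = 7.529 W m^-2.

7.53 W m^-2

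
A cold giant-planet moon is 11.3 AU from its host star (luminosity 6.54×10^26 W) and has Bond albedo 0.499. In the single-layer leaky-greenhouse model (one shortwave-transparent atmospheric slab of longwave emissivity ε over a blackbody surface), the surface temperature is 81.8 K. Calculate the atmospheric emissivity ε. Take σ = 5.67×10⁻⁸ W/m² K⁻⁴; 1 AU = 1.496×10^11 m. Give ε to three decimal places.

0.203

Orbital distance: d = 11.3 AU = 1.690×10^12 m.
Spreading L over a sphere of radius d: S = 6.54×10^26/(4π·1.69×10^12²) = 18.21 W/m².
First, T_e = [18.21·(1−0.499)/(4σ)]^(1/4) = 79.64 K.
Inverting T_s⁴ = 2T_e⁴/(2−ε): (T_e/T_s)⁴ = 0.8985, so ε = 2(1 − 0.8985) = 0.2030.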